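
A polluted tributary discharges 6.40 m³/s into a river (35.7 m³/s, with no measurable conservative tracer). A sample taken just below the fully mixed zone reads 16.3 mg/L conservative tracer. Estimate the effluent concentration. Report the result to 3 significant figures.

Mass balance: 35.70·0 + 6.400·Cₑ = 42.10·16.30
→ Cₑ = (42.10·16.30 − 35.70·0) / 6.400 = 107.2 mg/L.

107 mg/L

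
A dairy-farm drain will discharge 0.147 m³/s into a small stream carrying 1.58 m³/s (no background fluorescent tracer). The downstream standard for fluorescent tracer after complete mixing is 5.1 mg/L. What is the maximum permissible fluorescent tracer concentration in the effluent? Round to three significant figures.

59.9 mg/L

At the limit, (Qr·Cr + Qe·Cₑ)/(Qr + Qe) = 5.1:
Cₑ = (1.727·5.1 − 1.580·0) / 0.1470 = 59.92 mg/L.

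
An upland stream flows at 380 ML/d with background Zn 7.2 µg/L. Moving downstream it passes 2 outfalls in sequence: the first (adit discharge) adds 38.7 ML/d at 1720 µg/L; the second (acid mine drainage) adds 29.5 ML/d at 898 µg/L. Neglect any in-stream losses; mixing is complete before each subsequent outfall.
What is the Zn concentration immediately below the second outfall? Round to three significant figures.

After outfall 1: Q = 380.0 + 38.70 = 418.7 ML/d; C = (380.0·7.200 + 38.70·1720)/418.7 = 165.5 µg/L.
After outfall 2: Q = 418.7 + 29.50 = 448.2 ML/d; C = (418.7·165.5 + 29.50·898.0)/448.2 = 213.7 µg/L.

214 µg/L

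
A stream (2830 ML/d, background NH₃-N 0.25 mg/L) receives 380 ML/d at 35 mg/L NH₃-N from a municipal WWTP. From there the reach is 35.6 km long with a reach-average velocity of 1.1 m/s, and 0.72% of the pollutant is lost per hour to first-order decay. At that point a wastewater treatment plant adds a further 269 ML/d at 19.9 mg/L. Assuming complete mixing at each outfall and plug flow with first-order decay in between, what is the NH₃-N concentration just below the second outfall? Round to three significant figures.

Flow-weighted average: C = (2830·0.2500 + 380.0·35.00) / 3210 = 14010/3210 = 4.364 mg/L; combined flow 3210 ML/d.
Travel time t = 35.6·1000 / 1.1 = 32360 s = 8.990 h.
0.72%/h lost → k = −ln(1 − 0.0072) = 0.007226 h⁻¹.
First-order decay: C = 4.364·exp(−k·t) = 4.364·0.9371 = 4.089 mg/L.
At the second outfall, C = (3210·4.089 + 269.0·19.90) / (3210 + 269.0) = 5.312 mg/L.

5.31 mg/L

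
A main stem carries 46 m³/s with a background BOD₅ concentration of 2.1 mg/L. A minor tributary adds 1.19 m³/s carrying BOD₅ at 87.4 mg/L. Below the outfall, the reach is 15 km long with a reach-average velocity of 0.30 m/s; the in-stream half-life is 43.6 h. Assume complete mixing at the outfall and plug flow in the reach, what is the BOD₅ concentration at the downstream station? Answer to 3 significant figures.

Mass balance: C = (46.00·2.100 + 1.190·87.40) / 47.19 = 200.6/47.19 = 4.251 mg/L.
Travel time t = 15·1000 / 0.30 = 50000 s = 13.89 h.
Half-life 43.6 h → k = ln 2 / 43.6 = 0.01590 h⁻¹ = 0.3815 d⁻¹.
After decay, C = 4.251 × e^(−kt) = 4.251 × 0.8019 = 3.409 mg/L.

3.41 mg/L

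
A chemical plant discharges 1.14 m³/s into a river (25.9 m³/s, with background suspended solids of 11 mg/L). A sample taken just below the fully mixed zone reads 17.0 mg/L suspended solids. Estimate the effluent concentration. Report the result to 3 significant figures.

Mass balance: 25.90·11.00 + 1.140·Cₑ = 27.04·17.00
→ Cₑ = (27.04·17.00 − 25.90·11.00) / 1.140 = 153.3 mg/L.

153 mg/L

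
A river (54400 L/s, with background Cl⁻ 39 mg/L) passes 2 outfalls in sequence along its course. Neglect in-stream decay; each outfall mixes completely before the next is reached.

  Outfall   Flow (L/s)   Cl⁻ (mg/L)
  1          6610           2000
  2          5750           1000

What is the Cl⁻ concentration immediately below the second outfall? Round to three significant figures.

After outfall 1: Q = 54400 + 6610 = 61010 L/s; C = (54400·39.00 + 6610·2000)/61010 = 251.5 mg/L.
After outfall 2: Q = 61010 + 5750 = 66760 L/s; C = (61010·251.5 + 5750·1000)/66760 = 315.9 mg/L.

316 mg/L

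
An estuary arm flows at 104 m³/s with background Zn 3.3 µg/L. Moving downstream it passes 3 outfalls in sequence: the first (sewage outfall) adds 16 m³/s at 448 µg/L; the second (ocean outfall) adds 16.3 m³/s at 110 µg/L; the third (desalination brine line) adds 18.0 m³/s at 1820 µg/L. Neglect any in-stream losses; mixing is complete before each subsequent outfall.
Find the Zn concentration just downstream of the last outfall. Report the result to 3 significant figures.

273 µg/L

Below outfall 1: Q → 120.0 m³/s, C = (104.0·3.300 + 16.00·448.0)/120.0 = 62.59 µg/L.
Below outfall 2: Q → 136.3 m³/s, C = (120.0·62.59 + 16.30·110.0)/136.3 = 68.26 µg/L.
Below outfall 3: Q → 154.3 m³/s, C = (136.3·68.26 + 18.00·1820)/154.3 = 272.6 µg/L.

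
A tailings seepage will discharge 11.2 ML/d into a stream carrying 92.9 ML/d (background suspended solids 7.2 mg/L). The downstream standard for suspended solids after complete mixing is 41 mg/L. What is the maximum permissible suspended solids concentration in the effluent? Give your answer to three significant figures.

At the limit, (Qr·Cr + Qe·Cₑ)/(Qr + Qe) = 41:
Cₑ = (104.1·41 − 92.90·7.200) / 11.20 = 321.4 mg/L.

321 mg/L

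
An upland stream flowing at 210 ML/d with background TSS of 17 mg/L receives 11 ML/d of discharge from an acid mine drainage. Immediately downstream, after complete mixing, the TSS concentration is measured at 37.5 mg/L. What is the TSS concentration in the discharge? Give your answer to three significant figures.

Mass balance: 210.0·17.00 + 11.00·Cₑ = 221.0·37.50
→ Cₑ = (221.0·37.50 − 210.0·17.00) / 11.00 = 428.9 mg/L.

429 mg/L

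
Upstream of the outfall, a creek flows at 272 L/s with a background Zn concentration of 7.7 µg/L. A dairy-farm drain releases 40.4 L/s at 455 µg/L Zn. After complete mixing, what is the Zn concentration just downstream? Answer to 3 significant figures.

Conservation of mass: C = (272.0·7.700 + 40.40·455.0) / 312.4 = 20480/312.4 = 65.55 µg/L.

65.5 µg/L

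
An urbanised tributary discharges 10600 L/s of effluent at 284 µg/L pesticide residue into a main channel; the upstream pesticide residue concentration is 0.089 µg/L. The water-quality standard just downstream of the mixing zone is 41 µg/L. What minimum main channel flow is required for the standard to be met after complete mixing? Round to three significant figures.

63000 L/s

Set C_mix = 41: (Q·0.08900 + 10600·284.0) / (Q + 10600) = 41
→ Q = 10600·(284.0 − 41)/(41 − 0.08900) = 62960 L/s.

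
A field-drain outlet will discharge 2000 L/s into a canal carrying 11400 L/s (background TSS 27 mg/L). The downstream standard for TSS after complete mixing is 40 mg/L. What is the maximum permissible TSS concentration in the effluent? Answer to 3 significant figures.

At the limit, (Qr·Cr + Qe·Cₑ)/(Qr + Qe) = 40:
Cₑ = (13400·40 − 11400·27.00) / 2000 = 114.1 mg/L.

114 mg/L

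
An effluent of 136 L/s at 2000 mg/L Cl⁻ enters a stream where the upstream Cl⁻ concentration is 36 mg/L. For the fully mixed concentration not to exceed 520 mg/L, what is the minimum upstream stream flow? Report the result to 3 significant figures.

Set C_mix = 520: (Q·36.00 + 136.0·2000) / (Q + 136.0) = 520
→ Q = 136.0·(2000 − 520)/(520 − 36.00) = 415.9 L/s.

416 L/s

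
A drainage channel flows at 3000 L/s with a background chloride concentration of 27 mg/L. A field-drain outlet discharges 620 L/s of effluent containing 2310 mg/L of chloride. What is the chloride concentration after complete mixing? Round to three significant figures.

Conservation of mass: C = (3000·27.00 + 620.0·2310) / 3620 = 1513000/3620 = 418.0 mg/L.

418 mg/L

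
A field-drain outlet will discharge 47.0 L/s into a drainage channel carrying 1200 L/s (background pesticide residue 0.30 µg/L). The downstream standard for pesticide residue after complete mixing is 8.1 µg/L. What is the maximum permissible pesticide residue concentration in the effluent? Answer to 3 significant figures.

At the limit, (Qr·Cr + Qe·Cₑ)/(Qr + Qe) = 8.1:
Cₑ = (1247·8.1 − 1200·0.3000) / 47.00 = 207.2 µg/L.

207 µg/L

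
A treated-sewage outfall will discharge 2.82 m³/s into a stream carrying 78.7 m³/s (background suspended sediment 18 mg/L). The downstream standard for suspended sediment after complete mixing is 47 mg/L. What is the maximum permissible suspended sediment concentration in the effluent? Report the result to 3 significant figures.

856 mg/L

At the limit, (Qr·Cr + Qe·Cₑ)/(Qr + Qe) = 47:
Cₑ = (81.52·47 − 78.70·18.00) / 2.820 = 856.3 mg/L.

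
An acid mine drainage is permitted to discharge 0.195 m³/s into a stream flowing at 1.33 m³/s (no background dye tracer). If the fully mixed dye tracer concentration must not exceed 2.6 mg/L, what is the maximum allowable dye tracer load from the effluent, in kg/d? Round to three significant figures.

343 kg/d

Mass balance at the limit: 1.330·0 + 0.1950·Cₑ = 1.525·2.6 → Cₑ = 20.33 mg/L.
Load = 0.1950 m³/s × 20.33 g/m³ × 86 400 s/d = 342.6 kg/d.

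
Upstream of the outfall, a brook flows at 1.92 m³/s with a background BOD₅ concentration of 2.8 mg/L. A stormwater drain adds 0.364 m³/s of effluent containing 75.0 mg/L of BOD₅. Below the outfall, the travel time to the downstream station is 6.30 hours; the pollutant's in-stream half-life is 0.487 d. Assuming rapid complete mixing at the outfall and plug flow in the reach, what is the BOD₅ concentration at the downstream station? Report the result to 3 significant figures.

9.85 mg/L

Conservation of mass: C = (1.920·2.800 + 0.3640·75.00) / 2.284 = 32.68/2.284 = 14.31 mg/L.
Half-life 0.487 d → k = ln 2 / 0.487 = 1.423 d⁻¹.
Applying C = C₀e^(−kt): 14.31 × 0.6882 = 9.846 mg/L.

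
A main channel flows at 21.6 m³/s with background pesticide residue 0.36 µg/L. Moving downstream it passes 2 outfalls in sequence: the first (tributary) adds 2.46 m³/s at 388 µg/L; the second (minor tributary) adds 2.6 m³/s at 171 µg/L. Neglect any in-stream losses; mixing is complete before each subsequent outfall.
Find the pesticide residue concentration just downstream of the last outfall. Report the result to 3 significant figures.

After outfall 1: Q = 21.60 + 2.460 = 24.06 m³/s; C = (21.60·0.3600 + 2.460·388.0)/24.06 = 39.99 µg/L.
After outfall 2: Q = 24.06 + 2.600 = 26.66 m³/s; C = (24.06·39.99 + 2.600·171.0)/26.66 = 52.77 µg/L.

52.8 µg/L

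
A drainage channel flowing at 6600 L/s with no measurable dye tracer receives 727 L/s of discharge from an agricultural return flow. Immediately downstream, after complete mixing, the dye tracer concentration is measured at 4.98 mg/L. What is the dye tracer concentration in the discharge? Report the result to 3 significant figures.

50.2 mg/L

Mass balance: 6600·0 + 727.0·Cₑ = 7327·4.980
→ Cₑ = (7327·4.980 − 6600·0) / 727.0 = 50.19 mg/L.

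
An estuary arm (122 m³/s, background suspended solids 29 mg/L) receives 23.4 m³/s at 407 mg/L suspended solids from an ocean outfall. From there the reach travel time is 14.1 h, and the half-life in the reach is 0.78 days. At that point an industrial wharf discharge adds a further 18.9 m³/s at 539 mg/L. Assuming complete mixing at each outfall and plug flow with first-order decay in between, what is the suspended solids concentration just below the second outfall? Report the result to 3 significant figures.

109 mg/L

Conservation of mass: C = (122.0·29.00 + 23.40·407.0) / 145.4 = 13060/145.4 = 89.83 mg/L; combined flow 145.4 m³/s.
Half-life 0.78 d → k = ln 2 / 0.78 = 0.8887 d⁻¹.
Applying C = C₀e^(−kt): 89.83 × 0.5933 = 53.30 mg/L.
Second outfall: C = (145.4·53.30 + 18.90·539.0)/164.3 = 109.2 mg/L.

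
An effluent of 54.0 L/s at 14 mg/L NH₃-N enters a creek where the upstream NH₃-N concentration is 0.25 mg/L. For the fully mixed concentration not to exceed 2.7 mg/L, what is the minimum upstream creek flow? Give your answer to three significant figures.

249 L/s

Set C_mix = 2.7: (Q·0.2500 + 54.00·14.00) / (Q + 54.00) = 2.7
→ Q = 54.00·(14.00 − 2.7)/(2.7 − 0.2500) = 249.1 L/s.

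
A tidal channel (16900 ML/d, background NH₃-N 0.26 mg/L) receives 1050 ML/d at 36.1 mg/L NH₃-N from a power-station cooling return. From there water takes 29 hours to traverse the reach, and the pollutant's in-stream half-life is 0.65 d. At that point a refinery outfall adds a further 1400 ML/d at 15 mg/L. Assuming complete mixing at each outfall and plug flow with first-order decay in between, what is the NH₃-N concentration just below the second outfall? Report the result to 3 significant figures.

Mixed concentration C = ΣQC/ΣQ = (16900·0.2600 + 1050·36.10) / 17950 = 42300/17950 = 2.356 mg/L; combined flow 17950 ML/d.
Half-life 0.65 d → k = ln 2 / 0.65 = 1.066 d⁻¹.
First-order decay: C = 2.356·exp(−k·t) = 2.356·0.2757 = 0.6496 mg/L.
At the second outfall, C = (17950·0.6496 + 1400·15.00) / (17950 + 1400) = 1.688 mg/L.

1.69 mg/L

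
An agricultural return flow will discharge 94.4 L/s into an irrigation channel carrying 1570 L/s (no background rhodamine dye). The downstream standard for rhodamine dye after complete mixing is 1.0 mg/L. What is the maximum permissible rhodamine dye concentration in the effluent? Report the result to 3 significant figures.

At the limit, (Qr·Cr + Qe·Cₑ)/(Qr + Qe) = 1.0:
Cₑ = (1664·1.0 − 1570·0) / 94.40 = 17.63 mg/L.

17.6 mg/L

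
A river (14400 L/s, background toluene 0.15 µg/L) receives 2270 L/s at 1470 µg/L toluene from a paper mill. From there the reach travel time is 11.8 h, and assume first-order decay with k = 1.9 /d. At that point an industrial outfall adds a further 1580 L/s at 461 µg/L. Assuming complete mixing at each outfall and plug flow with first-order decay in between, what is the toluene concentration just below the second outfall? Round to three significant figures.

112 µg/L

Flow-weighted average: C = (14400·0.1500 + 2270·1470) / 16670 = 3339000/16670 = 200.3 µg/L; combined flow 16670 L/s.
Decay over the reach: 200.3·exp(−kt) = 200.3·0.3929 = 78.70 µg/L.
At the second outfall, C = (16670·78.70 + 1580·461.0) / (16670 + 1580) = 111.8 µg/L.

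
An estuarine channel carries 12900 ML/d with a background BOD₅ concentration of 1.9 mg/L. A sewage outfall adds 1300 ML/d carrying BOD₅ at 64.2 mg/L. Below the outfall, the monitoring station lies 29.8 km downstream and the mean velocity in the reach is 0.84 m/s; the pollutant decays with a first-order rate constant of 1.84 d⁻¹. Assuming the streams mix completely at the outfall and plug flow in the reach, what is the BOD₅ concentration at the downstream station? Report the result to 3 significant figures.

Mixed concentration C = ΣQC/ΣQ = (12900·1.900 + 1300·64.20) / 14200 = 108000/14200 = 7.604 mg/L.
Travel time t = 29.8·1000 / 0.84 = 35480 s = 9.854 h.
Applying C = C₀e^(−kt): 7.604 × 0.4698 = 3.572 mg/L.

3.57 mg/L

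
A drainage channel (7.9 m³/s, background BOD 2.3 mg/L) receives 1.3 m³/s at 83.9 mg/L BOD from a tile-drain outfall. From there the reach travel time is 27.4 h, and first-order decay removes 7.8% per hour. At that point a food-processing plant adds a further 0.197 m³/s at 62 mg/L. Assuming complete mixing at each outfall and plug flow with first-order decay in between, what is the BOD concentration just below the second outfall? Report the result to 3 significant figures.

2.76 mg/L

Mass balance: C = (7.900·2.300 + 1.300·83.90) / 9.200 = 127.2/9.200 = 13.83 mg/L; combined flow 9.200 m³/s.
7.8%/h lost → k = −ln(1 − 0.078) = 0.08121 h⁻¹.
First-order decay: C = 13.83·exp(−k·t) = 13.83·0.1081 = 1.494 mg/L.
Second outfall: C = (9.200·1.494 + 0.1970·62.00)/9.397 = 2.763 mg/L.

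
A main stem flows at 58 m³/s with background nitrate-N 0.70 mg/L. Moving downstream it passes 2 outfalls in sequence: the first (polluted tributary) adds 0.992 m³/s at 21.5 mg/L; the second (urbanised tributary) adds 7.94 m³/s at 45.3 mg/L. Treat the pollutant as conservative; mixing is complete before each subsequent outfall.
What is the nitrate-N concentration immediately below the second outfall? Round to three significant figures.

6.30 mg/L

After outfall 1: Q = 58.00 + 0.9920 = 58.99 m³/s; C = (58.00·0.7000 + 0.9920·21.50)/58.99 = 1.050 mg/L.
After outfall 2: Q = 58.99 + 7.940 = 66.93 m³/s; C = (58.99·1.050 + 7.940·45.30)/66.93 = 6.299 mg/L.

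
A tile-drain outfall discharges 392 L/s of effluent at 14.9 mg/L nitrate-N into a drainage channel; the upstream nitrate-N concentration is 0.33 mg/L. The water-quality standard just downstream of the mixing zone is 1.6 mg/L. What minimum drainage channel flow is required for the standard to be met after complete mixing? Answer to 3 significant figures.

4110 L/s

Set C_mix = 1.6: (Q·0.3300 + 392.0·14.90) / (Q + 392.0) = 1.6
→ Q = 392.0·(14.90 − 1.6)/(1.6 − 0.3300) = 4105 L/s.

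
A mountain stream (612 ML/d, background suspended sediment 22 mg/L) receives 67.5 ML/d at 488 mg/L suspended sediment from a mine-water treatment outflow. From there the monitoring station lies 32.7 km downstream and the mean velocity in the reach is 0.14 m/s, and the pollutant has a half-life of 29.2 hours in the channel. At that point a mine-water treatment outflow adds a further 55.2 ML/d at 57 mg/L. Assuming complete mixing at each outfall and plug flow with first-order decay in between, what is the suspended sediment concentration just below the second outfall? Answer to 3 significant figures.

17.8 mg/L

Flow-weighted average: C = (612.0·22.00 + 67.50·488.0) / 679.5 = 46400/679.5 = 68.29 mg/L; combined flow 679.5 ML/d.
Travel time t = 32.7·1000 / 0.14 = 233600 s = 64.88 h.
Half-life 29.2 h → k = ln 2 / 29.2 = 0.02374 h⁻¹ = 0.5697 d⁻¹.
First-order decay: C = 68.29·exp(−k·t) = 68.29·0.2144 = 14.64 mg/L.
At the second outfall, C = (679.5·14.64 + 55.20·57.00) / (679.5 + 55.20) = 17.82 mg/L.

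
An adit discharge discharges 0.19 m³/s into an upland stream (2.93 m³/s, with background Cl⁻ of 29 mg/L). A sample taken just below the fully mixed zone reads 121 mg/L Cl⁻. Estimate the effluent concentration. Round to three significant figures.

Mass balance: 2.930·29.00 + 0.1900·Cₑ = 3.120·121.0
→ Cₑ = (3.120·121.0 − 2.930·29.00) / 0.1900 = 1540 mg/L.

1540 mg/L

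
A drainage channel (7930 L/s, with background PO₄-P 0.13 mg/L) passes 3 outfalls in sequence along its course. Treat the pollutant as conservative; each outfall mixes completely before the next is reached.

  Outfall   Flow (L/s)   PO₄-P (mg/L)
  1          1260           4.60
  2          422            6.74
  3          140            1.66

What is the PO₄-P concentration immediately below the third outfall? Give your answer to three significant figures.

After outfall 1: Q = 7930 + 1260 = 9190 L/s; C = (7930·0.1300 + 1260·4.600)/9190 = 0.7429 mg/L.
After outfall 2: Q = 9190 + 422.0 = 9612 L/s; C = (9190·0.7429 + 422.0·6.740)/9612 = 1.006 mg/L.
After outfall 3: Q = 9612 + 140.0 = 9752 L/s; C = (9612·1.006 + 140.0·1.660)/9752 = 1.016 mg/L.

1.02 mg/L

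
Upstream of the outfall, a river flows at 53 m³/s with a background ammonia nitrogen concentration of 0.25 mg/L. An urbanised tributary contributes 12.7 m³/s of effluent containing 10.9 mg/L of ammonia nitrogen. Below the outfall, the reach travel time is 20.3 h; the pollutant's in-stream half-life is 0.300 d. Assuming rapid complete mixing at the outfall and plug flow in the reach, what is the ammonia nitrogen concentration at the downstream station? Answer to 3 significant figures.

Flow-weighted average: C = (53.00·0.2500 + 12.70·10.90) / 65.70 = 151.7/65.70 = 2.309 mg/L.
Half-life 0.300 d → k = ln 2 / 0.300 = 2.310 d⁻¹.
First-order decay: C = 2.309·exp(−k·t) = 2.309·0.1417 = 0.3271 mg/L.

0.327 mg/L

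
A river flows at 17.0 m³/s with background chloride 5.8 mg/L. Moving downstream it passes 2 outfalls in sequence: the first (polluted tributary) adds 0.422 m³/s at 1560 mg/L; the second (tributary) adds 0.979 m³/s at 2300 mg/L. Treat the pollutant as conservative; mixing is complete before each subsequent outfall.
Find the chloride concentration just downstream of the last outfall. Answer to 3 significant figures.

Below outfall 1: Q → 17.42 m³/s, C = (17.00·5.800 + 0.4220·1560)/17.42 = 43.45 mg/L.
Below outfall 2: Q → 18.40 m³/s, C = (17.42·43.45 + 0.9790·2300)/18.40 = 163.5 mg/L.

164 mg/L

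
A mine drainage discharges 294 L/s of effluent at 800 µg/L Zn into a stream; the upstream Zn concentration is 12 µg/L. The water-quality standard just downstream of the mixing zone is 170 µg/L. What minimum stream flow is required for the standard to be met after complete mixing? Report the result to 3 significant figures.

Set C_mix = 170: (Q·12.00 + 294.0·800.0) / (Q + 294.0) = 170
→ Q = 294.0·(800.0 − 170)/(170 − 12.00) = 1172 L/s.

1170 L/s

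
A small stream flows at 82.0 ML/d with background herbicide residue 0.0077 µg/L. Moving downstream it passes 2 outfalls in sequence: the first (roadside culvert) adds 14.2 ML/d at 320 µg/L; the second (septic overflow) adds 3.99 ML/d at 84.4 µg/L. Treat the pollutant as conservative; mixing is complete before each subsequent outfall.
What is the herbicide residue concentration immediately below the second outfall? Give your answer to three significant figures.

48.7 µg/L

Below outfall 1: Q → 96.20 ML/d, C = (82.00·0.007700 + 14.20·320.0)/96.20 = 47.24 µg/L.
Below outfall 2: Q → 100.2 ML/d, C = (96.20·47.24 + 3.990·84.40)/100.2 = 48.72 µg/L.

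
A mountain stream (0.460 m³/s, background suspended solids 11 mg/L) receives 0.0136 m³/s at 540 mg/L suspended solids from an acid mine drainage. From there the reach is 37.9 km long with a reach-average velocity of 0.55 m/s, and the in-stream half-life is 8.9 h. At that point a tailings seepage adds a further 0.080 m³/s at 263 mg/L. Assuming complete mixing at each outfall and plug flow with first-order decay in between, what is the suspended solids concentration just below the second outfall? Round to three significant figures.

Flow-weighted average: C = (0.4600·11.00 + 0.01360·540.0) / 0.4736 = 12.40/0.4736 = 26.19 mg/L; combined flow 0.4736 m³/s.
Travel time t = 37.9·1000 / 0.55 = 68910 s = 19.14 h.
Half-life 8.9 h → k = ln 2 / 8.9 = 0.07788 h⁻¹ = 1.869 d⁻¹.
First-order decay: C = 26.19·exp(−k·t) = 26.19·0.2252 = 5.898 mg/L.
At the second outfall, C = (0.4736·5.898 + 0.08000·263.0) / (0.4736 + 0.08000) = 43.05 mg/L.

43.1 mg/L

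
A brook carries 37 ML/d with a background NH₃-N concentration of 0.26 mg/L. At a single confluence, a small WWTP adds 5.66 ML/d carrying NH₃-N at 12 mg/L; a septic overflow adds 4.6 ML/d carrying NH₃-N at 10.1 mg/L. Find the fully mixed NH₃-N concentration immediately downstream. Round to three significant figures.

2.62 mg/L

After mixing, C = (37.00·0.2600 + 5.660·12.00 + 4.600·10.10) / 47.26 = 124.0/47.26 = 2.624 mg/L.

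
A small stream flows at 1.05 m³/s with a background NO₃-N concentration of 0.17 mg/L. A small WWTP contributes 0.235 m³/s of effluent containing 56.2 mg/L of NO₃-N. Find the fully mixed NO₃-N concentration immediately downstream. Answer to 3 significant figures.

Mass balance: C = (1.050·0.1700 + 0.2350·56.20) / 1.285 = 13.39/1.285 = 10.42 mg/L.

10.4 mg/L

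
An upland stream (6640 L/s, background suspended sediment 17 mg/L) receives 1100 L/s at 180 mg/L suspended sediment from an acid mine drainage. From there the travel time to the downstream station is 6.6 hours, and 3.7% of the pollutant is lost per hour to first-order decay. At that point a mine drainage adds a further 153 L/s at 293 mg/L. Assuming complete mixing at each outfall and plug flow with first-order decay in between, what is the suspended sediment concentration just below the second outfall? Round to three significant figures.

36.4 mg/L

Flow-weighted average: C = (6640·17.00 + 1100·180.0) / 7740 = 310900/7740 = 40.17 mg/L; combined flow 7740 L/s.
3.7%/h lost → k = −ln(1 − 0.037) = 0.03770 h⁻¹.
First-order decay: C = 40.17·exp(−k·t) = 40.17·0.7797 = 31.32 mg/L.
Second outfall: C = (7740·31.32 + 153.0·293.0)/7893 = 36.39 mg/L.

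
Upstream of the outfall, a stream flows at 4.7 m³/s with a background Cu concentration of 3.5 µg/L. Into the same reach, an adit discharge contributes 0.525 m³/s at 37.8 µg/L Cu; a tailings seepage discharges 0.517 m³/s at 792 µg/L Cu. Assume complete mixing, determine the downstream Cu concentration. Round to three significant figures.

77.6 µg/L

Flow-weighted average: C = (4.700·3.500 + 0.5250·37.80 + 0.5170·792.0) / 5.742 = 445.8/5.742 = 77.63 µg/L.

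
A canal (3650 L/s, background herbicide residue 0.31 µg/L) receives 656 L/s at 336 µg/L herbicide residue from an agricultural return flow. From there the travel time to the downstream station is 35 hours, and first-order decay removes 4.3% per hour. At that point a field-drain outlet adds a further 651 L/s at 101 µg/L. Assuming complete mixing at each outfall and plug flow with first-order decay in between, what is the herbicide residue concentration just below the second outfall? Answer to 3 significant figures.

22.9 µg/L

Conservation of mass: C = (3650·0.3100 + 656.0·336.0) / 4306 = 221500/4306 = 51.45 µg/L; combined flow 4306 L/s.
4.3%/h lost → k = −ln(1 − 0.043) = 0.04395 h⁻¹.
Decay over the reach: 51.45·exp(−kt) = 51.45·0.2147 = 11.05 µg/L.
At the second outfall, C = (4306·11.05 + 651.0·101.0) / (4306 + 651.0) = 22.86 µg/L.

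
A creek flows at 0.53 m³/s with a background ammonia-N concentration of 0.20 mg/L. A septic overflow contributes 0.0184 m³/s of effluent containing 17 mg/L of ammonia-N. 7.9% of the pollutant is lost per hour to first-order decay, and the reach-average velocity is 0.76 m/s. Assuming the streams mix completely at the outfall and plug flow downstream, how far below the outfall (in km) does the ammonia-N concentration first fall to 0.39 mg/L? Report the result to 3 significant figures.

Flow-weighted average: C = (0.5300·0.2000 + 0.01840·17.00) / 0.5484 = 0.4188/0.5484 = 0.7637 mg/L.
7.9%/h lost → k = −ln(1 − 0.079) = 0.08230 h⁻¹.
Set 0.7637·exp(−k·t) = 0.39 → t = ln(0.7637/0.39)/k = 29400 s = 8.166 h.
Distance = v·t = 0.76·29400 = 22340 m = 22.34 km.

22.3 km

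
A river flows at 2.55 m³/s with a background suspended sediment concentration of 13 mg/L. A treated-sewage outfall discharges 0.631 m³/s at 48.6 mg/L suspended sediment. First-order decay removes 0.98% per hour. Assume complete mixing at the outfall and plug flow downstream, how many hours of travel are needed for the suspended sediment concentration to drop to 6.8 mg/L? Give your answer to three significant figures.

110 h

Mass balance: C = (2.550·13.00 + 0.6310·48.60) / 3.181 = 63.82/3.181 = 20.06 mg/L.
0.98%/h lost → k = −ln(1 − 0.0098) = 0.009848 h⁻¹.
20.06·exp(−k·t) = 6.8 → t = ln(20.06/6.8)/k = 395500 s = 109.9 h.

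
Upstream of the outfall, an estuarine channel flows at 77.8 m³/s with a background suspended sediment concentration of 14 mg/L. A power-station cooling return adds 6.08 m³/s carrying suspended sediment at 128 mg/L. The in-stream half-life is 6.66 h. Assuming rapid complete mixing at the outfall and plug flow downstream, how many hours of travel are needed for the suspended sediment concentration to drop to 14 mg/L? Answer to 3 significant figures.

After mixing, C = (77.80·14.00 + 6.080·128.0) / 83.88 = 1867/83.88 = 22.26 mg/L.
Half-life 6.66 h → k = ln 2 / 6.66 = 0.1041 h⁻¹ = 2.498 d⁻¹.
22.26·exp(−k·t) = 14 → t = ln(22.26/14)/k = 16050 s = 4.457 h.

4.46 h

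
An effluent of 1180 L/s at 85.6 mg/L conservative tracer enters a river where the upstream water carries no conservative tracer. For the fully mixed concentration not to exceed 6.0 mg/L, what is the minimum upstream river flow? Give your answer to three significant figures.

15700 L/s

Set C_mix = 6.0: (Q·0 + 1180·85.60) / (Q + 1180) = 6.0
→ Q = 1180·(85.60 − 6.0)/(6.0 − 0) = 15650 L/s.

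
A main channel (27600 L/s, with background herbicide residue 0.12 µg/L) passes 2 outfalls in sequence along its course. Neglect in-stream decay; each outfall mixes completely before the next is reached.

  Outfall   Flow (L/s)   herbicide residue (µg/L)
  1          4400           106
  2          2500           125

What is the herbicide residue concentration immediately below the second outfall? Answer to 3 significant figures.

Outfall 1: combined Q = 32000 L/s; C = (27600·0.1200 + 4400·106.0)/32000 = 14.68 µg/L.
Outfall 2: combined Q = 34500 L/s; C = (32000·14.68 + 2500·125.0)/34500 = 22.67 µg/L.

22.7 µg/L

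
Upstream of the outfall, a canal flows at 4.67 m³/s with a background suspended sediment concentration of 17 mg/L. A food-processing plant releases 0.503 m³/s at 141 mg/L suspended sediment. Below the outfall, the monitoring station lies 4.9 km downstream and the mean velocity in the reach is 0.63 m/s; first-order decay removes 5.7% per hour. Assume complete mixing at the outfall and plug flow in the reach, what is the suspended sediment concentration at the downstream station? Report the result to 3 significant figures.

25.6 mg/L

After mixing, C = (4.670·17.00 + 0.5030·141.0) / 5.173 = 150.3/5.173 = 29.06 mg/L.
Travel time t = 4.9·1000 / 0.63 = 7778 s = 2.160 h.
5.7%/h lost → k = −ln(1 − 0.057) = 0.05869 h⁻¹.
After decay, C = 29.06 × e^(−kt) = 29.06 × 0.8809 = 25.60 mg/L.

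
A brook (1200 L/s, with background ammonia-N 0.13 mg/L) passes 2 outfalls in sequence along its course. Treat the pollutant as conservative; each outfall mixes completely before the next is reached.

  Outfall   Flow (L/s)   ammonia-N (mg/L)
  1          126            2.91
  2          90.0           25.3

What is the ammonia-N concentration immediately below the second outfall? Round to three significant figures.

Below outfall 1: Q → 1326 L/s, C = (1200·0.1300 + 126.0·2.910)/1326 = 0.3942 mg/L.
Below outfall 2: Q → 1416 L/s, C = (1326·0.3942 + 90.00·25.30)/1416 = 1.977 mg/L.

1.98 mg/L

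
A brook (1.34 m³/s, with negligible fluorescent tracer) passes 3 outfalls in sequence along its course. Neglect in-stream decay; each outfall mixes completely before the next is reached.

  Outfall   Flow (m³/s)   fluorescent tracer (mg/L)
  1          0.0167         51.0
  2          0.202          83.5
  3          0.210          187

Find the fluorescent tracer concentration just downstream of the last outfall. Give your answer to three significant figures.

After outfall 1: Q = 1.340 + 0.01670 = 1.357 m³/s; C = (1.340·0 + 0.01670·51.00)/1.357 = 0.6278 mg/L.
After outfall 2: Q = 1.357 + 0.2020 = 1.559 m³/s; C = (1.357·0.6278 + 0.2020·83.50)/1.559 = 11.37 mg/L.
After outfall 3: Q = 1.559 + 0.2100 = 1.769 m³/s; C = (1.559·11.37 + 0.2100·187.0)/1.769 = 32.22 mg/L.

32.2 mg/L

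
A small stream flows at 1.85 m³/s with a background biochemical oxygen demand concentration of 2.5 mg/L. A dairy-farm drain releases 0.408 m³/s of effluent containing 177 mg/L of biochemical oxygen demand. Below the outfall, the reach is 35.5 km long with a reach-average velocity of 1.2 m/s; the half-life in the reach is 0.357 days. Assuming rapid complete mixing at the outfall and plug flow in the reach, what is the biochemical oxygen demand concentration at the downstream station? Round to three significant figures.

17.5 mg/L

Mass balance: C = (1.850·2.500 + 0.4080·177.0) / 2.258 = 76.84/2.258 = 34.03 mg/L.
Travel time t = 35.5·1000 / 1.2 = 29580 s = 8.218 h.
Half-life 0.357 d → k = ln 2 / 0.357 = 1.942 d⁻¹.
Applying C = C₀e^(−kt): 34.03 × 0.5144 = 17.50 mg/L.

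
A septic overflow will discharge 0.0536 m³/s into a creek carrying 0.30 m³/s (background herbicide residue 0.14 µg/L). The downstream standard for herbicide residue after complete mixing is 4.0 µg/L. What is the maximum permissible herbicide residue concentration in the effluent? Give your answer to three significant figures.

25.6 µg/L

At the limit, (Qr·Cr + Qe·Cₑ)/(Qr + Qe) = 4.0:
Cₑ = (0.3536·4.0 − 0.3000·0.1400) / 0.05360 = 25.60 µg/L.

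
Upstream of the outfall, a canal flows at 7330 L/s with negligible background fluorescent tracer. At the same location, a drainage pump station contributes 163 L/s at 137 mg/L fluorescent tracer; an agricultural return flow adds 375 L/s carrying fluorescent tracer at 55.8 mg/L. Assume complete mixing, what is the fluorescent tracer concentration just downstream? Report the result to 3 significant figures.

Conservation of mass: C = (7330·0 + 163.0·137.0 + 375.0·55.80) / 7868 = 43260/7868 = 5.498 mg/L.

5.50 mg/L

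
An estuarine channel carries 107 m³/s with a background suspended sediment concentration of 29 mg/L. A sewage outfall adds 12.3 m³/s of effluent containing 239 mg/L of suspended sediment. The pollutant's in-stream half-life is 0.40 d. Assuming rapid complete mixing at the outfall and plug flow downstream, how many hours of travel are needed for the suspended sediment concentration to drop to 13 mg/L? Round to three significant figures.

Flow-weighted average: C = (107.0·29.00 + 12.30·239.0) / 119.3 = 6043/119.3 = 50.65 mg/L.
Half-life 0.40 d → k = ln 2 / 0.40 = 1.733 d⁻¹.
50.65·exp(−k·t) = 13 → t = ln(50.65/13)/k = 67810 s = 18.84 h.

18.8 h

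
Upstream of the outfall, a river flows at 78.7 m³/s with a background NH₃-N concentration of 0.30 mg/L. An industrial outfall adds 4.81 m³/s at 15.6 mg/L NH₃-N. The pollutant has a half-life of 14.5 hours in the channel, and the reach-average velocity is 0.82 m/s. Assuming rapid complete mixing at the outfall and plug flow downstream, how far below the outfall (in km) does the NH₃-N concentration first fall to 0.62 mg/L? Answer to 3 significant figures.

39.8 km

Mixed concentration C = ΣQC/ΣQ = (78.70·0.3000 + 4.810·15.60) / 83.51 = 98.65/83.51 = 1.181 mg/L.
Half-life 14.5 h → k = ln 2 / 14.5 = 0.04780 h⁻¹ = 1.147 d⁻¹.
Set 1.181·exp(−k·t) = 0.62 → t = ln(1.181/0.62)/k = 48540 s = 13.48 h.
Distance = v·t = 0.82·48540 = 39810 m = 39.81 km.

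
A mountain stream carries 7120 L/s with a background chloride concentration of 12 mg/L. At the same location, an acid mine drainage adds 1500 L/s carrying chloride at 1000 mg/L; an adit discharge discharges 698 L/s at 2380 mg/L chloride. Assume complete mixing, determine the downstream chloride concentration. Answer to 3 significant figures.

After mixing, C = (7120·12.00 + 1500·1000 + 698.0·2380) / 9318 = 3247000/9318 = 348.4 mg/L.

348 mg/L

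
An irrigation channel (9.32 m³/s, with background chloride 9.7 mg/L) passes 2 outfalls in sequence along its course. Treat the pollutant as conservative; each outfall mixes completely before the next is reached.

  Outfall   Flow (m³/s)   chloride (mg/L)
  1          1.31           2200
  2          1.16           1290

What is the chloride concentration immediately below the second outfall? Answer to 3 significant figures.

379 mg/L

Outfall 1: combined Q = 10.63 m³/s; C = (9.320·9.700 + 1.310·2200)/10.63 = 279.6 mg/L.
Outfall 2: combined Q = 11.79 m³/s; C = (10.63·279.6 + 1.160·1290)/11.79 = 379.0 mg/L.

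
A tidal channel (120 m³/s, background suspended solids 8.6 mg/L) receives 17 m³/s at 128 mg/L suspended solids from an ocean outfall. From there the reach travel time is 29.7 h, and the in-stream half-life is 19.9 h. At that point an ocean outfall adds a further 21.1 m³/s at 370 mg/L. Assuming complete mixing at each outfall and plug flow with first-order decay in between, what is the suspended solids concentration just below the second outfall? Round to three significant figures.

Mass balance: C = (120.0·8.600 + 17.00·128.0) / 137.0 = 3208/137.0 = 23.42 mg/L; combined flow 137.0 m³/s.
Half-life 19.9 h → k = ln 2 / 19.9 = 0.03483 h⁻¹ = 0.8360 d⁻¹.
After decay, C = 23.42 × e^(−kt) = 23.42 × 0.3554 = 8.322 mg/L.
At the second outfall, C = (137.0·8.322 + 21.10·370.0) / (137.0 + 21.10) = 56.59 mg/L.

56.6 mg/L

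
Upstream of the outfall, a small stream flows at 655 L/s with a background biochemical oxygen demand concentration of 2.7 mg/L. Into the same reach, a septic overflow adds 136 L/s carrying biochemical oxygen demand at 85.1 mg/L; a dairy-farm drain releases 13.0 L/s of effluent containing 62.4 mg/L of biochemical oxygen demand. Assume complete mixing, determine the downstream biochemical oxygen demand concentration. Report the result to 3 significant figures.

17.6 mg/L

Flow-weighted average: C = (655.0·2.700 + 136.0·85.10 + 13.00·62.40) / 804.0 = 14150/804.0 = 17.60 mg/L.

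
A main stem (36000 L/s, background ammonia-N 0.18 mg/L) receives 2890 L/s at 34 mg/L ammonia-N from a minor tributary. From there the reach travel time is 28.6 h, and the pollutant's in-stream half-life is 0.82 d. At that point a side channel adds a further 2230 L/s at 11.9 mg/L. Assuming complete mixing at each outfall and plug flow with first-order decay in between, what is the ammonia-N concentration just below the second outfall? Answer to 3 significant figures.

1.58 mg/L

After mixing, C = (36000·0.1800 + 2890·34.00) / 38890 = 104700/38890 = 2.693 mg/L; combined flow 38890 L/s.
Half-life 0.82 d → k = ln 2 / 0.82 = 0.8453 d⁻¹.
Applying C = C₀e^(−kt): 2.693 × 0.3652 = 0.9836 mg/L.
At the second outfall, C = (38890·0.9836 + 2230·11.90) / (38890 + 2230) = 1.576 mg/L.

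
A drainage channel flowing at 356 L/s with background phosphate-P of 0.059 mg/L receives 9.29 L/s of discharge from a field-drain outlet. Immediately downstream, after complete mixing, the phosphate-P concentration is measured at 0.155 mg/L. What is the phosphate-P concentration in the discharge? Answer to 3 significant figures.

Mass balance: 356.0·0.05900 + 9.290·Cₑ = 365.3·0.1550
→ Cₑ = (365.3·0.1550 − 356.0·0.05900) / 9.290 = 3.834 mg/L.

3.83 mg/L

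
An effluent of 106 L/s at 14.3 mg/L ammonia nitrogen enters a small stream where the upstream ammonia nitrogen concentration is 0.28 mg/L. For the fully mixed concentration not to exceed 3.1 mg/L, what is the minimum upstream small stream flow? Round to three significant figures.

Set C_mix = 3.1: (Q·0.2800 + 106.0·14.30) / (Q + 106.0) = 3.1
→ Q = 106.0·(14.30 − 3.1)/(3.1 − 0.2800) = 421.0 L/s.

421 L/s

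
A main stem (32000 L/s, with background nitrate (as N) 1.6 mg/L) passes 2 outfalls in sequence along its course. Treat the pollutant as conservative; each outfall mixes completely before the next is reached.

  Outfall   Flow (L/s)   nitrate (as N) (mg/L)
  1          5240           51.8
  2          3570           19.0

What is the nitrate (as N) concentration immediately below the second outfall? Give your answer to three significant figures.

9.57 mg/L

Below outfall 1: Q → 37240 L/s, C = (32000·1.600 + 5240·51.80)/37240 = 8.664 mg/L.
Below outfall 2: Q → 40810 L/s, C = (37240·8.664 + 3570·19.00)/40810 = 9.568 mg/L.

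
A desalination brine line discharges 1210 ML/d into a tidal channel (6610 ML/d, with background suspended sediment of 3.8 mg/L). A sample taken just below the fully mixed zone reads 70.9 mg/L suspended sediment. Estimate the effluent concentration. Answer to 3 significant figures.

Mass balance: 6610·3.800 + 1210·Cₑ = 7820·70.90
→ Cₑ = (7820·70.90 − 6610·3.800) / 1210 = 437.5 mg/L.

437 mg/L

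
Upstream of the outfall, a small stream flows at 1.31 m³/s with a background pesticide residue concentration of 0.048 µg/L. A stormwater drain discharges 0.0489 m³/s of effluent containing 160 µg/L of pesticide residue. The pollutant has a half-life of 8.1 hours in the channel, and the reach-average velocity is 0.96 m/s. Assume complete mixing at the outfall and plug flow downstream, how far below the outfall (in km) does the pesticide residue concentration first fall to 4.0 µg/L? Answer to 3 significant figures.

Mass balance: C = (1.310·0.04800 + 0.04890·160.0) / 1.359 = 7.887/1.359 = 5.804 µg/L.
Half-life 8.1 h → k = ln 2 / 8.1 = 0.08557 h⁻¹ = 2.054 d⁻¹.
Set 5.804·exp(−k·t) = 4.0 → t = ln(5.804/4.0)/k = 15660 s = 4.350 h.
Distance = v·t = 0.96·15660 = 15030 m = 15.03 km.

15.0 km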